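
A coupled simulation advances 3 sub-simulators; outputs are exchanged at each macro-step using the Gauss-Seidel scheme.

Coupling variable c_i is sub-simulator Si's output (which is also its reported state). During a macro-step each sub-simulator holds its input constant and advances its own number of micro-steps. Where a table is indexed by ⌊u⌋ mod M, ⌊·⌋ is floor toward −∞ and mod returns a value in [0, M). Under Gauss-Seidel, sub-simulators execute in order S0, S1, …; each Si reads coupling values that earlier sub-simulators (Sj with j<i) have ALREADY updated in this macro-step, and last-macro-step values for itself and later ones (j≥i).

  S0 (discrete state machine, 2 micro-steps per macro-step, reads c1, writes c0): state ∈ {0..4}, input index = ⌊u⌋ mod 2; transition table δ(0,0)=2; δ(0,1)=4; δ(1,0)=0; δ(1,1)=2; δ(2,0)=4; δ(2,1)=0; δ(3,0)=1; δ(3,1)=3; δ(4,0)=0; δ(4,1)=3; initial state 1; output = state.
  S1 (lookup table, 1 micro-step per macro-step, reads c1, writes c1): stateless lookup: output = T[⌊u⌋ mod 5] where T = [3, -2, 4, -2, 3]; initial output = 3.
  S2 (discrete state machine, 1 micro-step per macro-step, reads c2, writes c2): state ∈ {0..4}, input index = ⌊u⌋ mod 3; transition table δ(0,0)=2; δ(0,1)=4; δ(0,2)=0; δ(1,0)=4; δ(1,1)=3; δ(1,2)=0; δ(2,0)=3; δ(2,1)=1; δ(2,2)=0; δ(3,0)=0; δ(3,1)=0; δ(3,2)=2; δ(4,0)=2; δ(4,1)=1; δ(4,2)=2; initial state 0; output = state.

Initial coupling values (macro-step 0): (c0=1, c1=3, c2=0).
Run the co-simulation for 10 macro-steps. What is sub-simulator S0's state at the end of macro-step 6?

macro 1: S0 reads c1=3 → after 2×micro: 0; S1 reads c1=3 → after 1×micro: -2; S2 reads c2=0 → after 1×micro: 2 ⇒ (c0=0, c1=-2, c2=2)
macro 2: S0 reads c1=-2 → after 2×micro: 4; S1 reads c1=-2 → after 1×micro: -2; S2 reads c2=2 → after 1×micro: 0 ⇒ (c0=4, c1=-2, c2=0)
macro 3: S0 reads c1=-2 → after 2×micro: 2; S1 reads c1=-2 → after 1×micro: -2; S2 reads c2=0 → after 1×micro: 2 ⇒ (c0=2, c1=-2, c2=2)
macro 4: S0 reads c1=-2 → after 2×micro: 0; S1 reads c1=-2 → after 1×micro: -2; S2 reads c2=2 → after 1×micro: 0 ⇒ (c0=0, c1=-2, c2=0)
macro 5: S0 reads c1=-2 → after 2×micro: 4; S1 reads c1=-2 → after 1×micro: -2; S2 reads c2=0 → after 1×micro: 2 ⇒ (c0=4, c1=-2, c2=2)
macro 6: S0 reads c1=-2 → after 2×micro: 2; S1 reads c1=-2 → after 1×micro: -2; S2 reads c2=2 → after 1×micro: 0 ⇒ (c0=2, c1=-2, c2=0)
macro 7: S0 reads c1=-2 → after 2×micro: 0; S1 reads c1=-2 → after 1×micro: -2; S2 reads c2=0 → after 1×micro: 2 ⇒ (c0=0, c1=-2, c2=2)
macro 8: S0 reads c1=-2 → after 2×micro: 4; S1 reads c1=-2 → after 1×micro: -2; S2 reads c2=2 → after 1×micro: 0 ⇒ (c0=4, c1=-2, c2=0)
macro 9: S0 reads c1=-2 → after 2×micro: 2; S1 reads c1=-2 → after 1×micro: -2; S2 reads c2=0 → after 1×micro: 2 ⇒ (c0=2, c1=-2, c2=2)
macro 10: S0 reads c1=-2 → after 2×micro: 0; S1 reads c1=-2 → after 1×micro: -2; S2 reads c2=2 → after 1×micro: 0 ⇒ (c0=0, c1=-2, c2=0)

S0 state at macro-step 6 = 2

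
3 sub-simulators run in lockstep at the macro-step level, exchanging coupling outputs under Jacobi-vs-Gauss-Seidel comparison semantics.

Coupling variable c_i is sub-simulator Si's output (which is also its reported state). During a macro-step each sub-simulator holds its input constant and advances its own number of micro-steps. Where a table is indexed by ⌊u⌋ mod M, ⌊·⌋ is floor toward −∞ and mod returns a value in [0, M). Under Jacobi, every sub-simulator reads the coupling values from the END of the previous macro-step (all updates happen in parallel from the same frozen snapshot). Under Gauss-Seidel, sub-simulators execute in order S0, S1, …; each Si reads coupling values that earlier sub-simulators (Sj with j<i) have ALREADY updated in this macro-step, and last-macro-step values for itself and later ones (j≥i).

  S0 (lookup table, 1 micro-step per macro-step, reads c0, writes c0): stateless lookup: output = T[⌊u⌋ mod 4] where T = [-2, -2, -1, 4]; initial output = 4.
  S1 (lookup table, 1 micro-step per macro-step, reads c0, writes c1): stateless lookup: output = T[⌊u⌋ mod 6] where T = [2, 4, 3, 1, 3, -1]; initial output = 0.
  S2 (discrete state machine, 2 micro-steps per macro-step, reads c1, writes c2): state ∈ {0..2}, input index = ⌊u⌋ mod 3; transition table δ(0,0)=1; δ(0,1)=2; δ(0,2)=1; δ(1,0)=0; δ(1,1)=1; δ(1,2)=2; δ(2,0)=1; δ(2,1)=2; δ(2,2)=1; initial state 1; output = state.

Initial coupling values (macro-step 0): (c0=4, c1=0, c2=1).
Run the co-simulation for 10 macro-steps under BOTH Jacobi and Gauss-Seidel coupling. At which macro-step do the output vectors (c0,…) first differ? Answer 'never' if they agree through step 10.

first divergence at macro-step: 2

[Jacobi] macro 1: S0 reads c0=4 → after 1×micro: -2; S1 reads c0=4 → after 1×micro: 3; S2 reads c1=0 → after 2×micro: 1 ⇒ (c0=-2, c1=3, c2=1)
[Jacobi] macro 2: S0 reads c0=-2 → after 1×micro: -1; S1 reads c0=-2 → after 1×micro: 3; S2 reads c1=3 → after 2×micro: 1 ⇒ (c0=-1, c1=3, c2=1)
[Jacobi] macro 3: S0 reads c0=-1 → after 1×micro: 4; S1 reads c0=-1 → after 1×micro: -1; S2 reads c1=3 → after 2×micro: 1 ⇒ (c0=4, c1=-1, c2=1)
[Jacobi] macro 4: S0 reads c0=4 → after 1×micro: -2; S1 reads c0=4 → after 1×micro: 3; S2 reads c1=-1 → after 2×micro: 1 ⇒ (c0=-2, c1=3, c2=1)
[Jacobi] macro 5: S0 reads c0=-2 → after 1×micro: -1; S1 reads c0=-2 → after 1×micro: 3; S2 reads c1=3 → after 2×micro: 1 ⇒ (c0=-1, c1=3, c2=1)
[Jacobi] macro 6: S0 reads c0=-1 → after 1×micro: 4; S1 reads c0=-1 → after 1×micro: -1; S2 reads c1=3 → after 2×micro: 1 ⇒ (c0=4, c1=-1, c2=1)
[Jacobi] macro 7: S0 reads c0=4 → after 1×micro: -2; S1 reads c0=4 → after 1×micro: 3; S2 reads c1=-1 → after 2×micro: 1 ⇒ (c0=-2, c1=3, c2=1)
[Jacobi] macro 8: S0 reads c0=-2 → after 1×micro: -1; S1 reads c0=-2 → after 1×micro: 3; S2 reads c1=3 → after 2×micro: 1 ⇒ (c0=-1, c1=3, c2=1)
[Jacobi] macro 9: S0 reads c0=-1 → after 1×micro: 4; S1 reads c0=-1 → after 1×micro: -1; S2 reads c1=3 → after 2×micro: 1 ⇒ (c0=4, c1=-1, c2=1)
[Jacobi] macro 10: S0 reads c0=4 → after 1×micro: -2; S1 reads c0=4 → after 1×micro: 3; S2 reads c1=-1 → after 2×micro: 1 ⇒ (c0=-2, c1=3, c2=1)
[Gauss-Seidel] macro 1: S0 reads c0=4 → after 1×micro: -2; S1 reads c0=-2 → after 1×micro: 3; S2 reads c1=3 → after 2×micro: 1 ⇒ (c0=-2, c1=3, c2=1)
[Gauss-Seidel] macro 2: S0 reads c0=-2 → after 1×micro: -1; S1 reads c0=-1 → after 1×micro: -1; S2 reads c1=-1 → after 2×micro: 1 ⇒ (c0=-1, c1=-1, c2=1)
[Gauss-Seidel] macro 3: S0 reads c0=-1 → after 1×micro: 4; S1 reads c0=4 → after 1×micro: 3; S2 reads c1=3 → after 2×micro: 1 ⇒ (c0=4, c1=3, c2=1)
[Gauss-Seidel] macro 4: S0 reads c0=4 → after 1×micro: -2; S1 reads c0=-2 → after 1×micro: 3; S2 reads c1=3 → after 2×micro: 1 ⇒ (c0=-2, c1=3, c2=1)
[Gauss-Seidel] macro 5: S0 reads c0=-2 → after 1×micro: -1; S1 reads c0=-1 → after 1×micro: -1; S2 reads c1=-1 → after 2×micro: 1 ⇒ (c0=-1, c1=-1, c2=1)
[Gauss-Seidel] macro 6: S0 reads c0=-1 → after 1×micro: 4; S1 reads c0=4 → after 1×micro: 3; S2 reads c1=3 → after 2×micro: 1 ⇒ (c0=4, c1=3, c2=1)
[Gauss-Seidel] macro 7: S0 reads c0=4 → after 1×micro: -2; S1 reads c0=-2 → after 1×micro: 3; S2 reads c1=3 → after 2×micro: 1 ⇒ (c0=-2, c1=3, c2=1)
[Gauss-Seidel] macro 8: S0 reads c0=-2 → after 1×micro: -1; S1 reads c0=-1 → after 1×micro: -1; S2 reads c1=-1 → after 2×micro: 1 ⇒ (c0=-1, c1=-1, c2=1)
[Gauss-Seidel] macro 9: S0 reads c0=-1 → after 1×micro: 4; S1 reads c0=4 → after 1×micro: 3; S2 reads c1=3 → after 2×micro: 1 ⇒ (c0=4, c1=3, c2=1)
[Gauss-Seidel] macro 10: S0 reads c0=4 → after 1×micro: -2; S1 reads c0=-2 → after 1×micro: 3; S2 reads c1=3 → after 2×micro: 1 ⇒ (c0=-2, c1=3, c2=1)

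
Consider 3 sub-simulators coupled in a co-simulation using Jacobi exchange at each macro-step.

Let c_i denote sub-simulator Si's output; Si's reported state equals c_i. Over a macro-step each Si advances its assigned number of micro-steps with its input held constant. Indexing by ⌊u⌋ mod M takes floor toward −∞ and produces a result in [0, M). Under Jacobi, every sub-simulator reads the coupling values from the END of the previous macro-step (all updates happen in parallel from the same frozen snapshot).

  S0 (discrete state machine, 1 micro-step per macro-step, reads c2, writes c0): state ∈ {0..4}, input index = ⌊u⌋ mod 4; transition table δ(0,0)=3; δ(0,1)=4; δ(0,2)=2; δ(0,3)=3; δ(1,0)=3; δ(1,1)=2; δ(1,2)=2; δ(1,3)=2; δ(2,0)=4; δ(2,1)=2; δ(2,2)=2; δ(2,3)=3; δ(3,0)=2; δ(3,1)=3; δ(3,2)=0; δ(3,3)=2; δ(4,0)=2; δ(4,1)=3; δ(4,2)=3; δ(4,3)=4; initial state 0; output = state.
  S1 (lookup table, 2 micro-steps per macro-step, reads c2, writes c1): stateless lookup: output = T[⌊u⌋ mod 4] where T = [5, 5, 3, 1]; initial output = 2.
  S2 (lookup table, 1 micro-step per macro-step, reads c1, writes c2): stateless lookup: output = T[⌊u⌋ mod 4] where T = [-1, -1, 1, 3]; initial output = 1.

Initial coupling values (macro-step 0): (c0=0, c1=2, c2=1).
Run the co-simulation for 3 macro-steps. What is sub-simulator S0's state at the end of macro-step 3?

S0 state at macro-step 3 = 2

macro 1: S0 reads c2=1 → after 1×micro: 4; S1 reads c2=1 → after 2×micro: 5; S2 reads c1=2 → after 1×micro: 1 ⇒ (c0=4, c1=5, c2=1)
macro 2: S0 reads c2=1 → after 1×micro: 3; S1 reads c2=1 → after 2×micro: 5; S2 reads c1=5 → after 1×micro: -1 ⇒ (c0=3, c1=5, c2=-1)
macro 3: S0 reads c2=-1 → after 1×micro: 2; S1 reads c2=-1 → after 2×micro: 1; S2 reads c1=5 → after 1×micro: -1 ⇒ (c0=2, c1=1, c2=-1)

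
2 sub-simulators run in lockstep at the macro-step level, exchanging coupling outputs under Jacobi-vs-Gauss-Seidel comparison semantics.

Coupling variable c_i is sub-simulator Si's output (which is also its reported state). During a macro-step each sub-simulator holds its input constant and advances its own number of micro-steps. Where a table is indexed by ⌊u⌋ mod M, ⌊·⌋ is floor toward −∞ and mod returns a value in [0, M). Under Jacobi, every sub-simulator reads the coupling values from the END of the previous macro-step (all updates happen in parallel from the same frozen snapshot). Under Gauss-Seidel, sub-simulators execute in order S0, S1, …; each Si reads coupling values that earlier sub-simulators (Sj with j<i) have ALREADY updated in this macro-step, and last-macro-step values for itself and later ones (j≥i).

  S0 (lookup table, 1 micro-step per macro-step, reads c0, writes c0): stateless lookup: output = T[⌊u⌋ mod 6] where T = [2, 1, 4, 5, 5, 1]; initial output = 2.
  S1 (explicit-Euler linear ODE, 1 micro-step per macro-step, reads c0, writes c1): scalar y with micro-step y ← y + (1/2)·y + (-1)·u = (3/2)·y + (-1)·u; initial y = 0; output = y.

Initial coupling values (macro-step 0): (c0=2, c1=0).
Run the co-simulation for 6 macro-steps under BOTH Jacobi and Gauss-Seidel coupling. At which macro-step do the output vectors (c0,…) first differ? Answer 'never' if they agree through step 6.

first divergence at macro-step: 1

[Jacobi] macro 1: S0 reads c0=2 → after 1×micro: 4; S1 reads c0=2 → after 1×micro: -2 ⇒ (c0=4, c1=-2)
[Jacobi] macro 2: S0 reads c0=4 → after 1×micro: 5; S1 reads c0=4 → after 1×micro: -7 ⇒ (c0=5, c1=-7)
[Jacobi] macro 3: S0 reads c0=5 → after 1×micro: 1; S1 reads c0=5 → after 1×micro: -31/2 ⇒ (c0=1, c1=-31/2)
[Jacobi] macro 4: S0 reads c0=1 → after 1×micro: 1; S1 reads c0=1 → after 1×micro: -97/4 ⇒ (c0=1, c1=-97/4)
[Jacobi] macro 5: S0 reads c0=1 → after 1×micro: 1; S1 reads c0=1 → after 1×micro: -299/8 ⇒ (c0=1, c1=-299/8)
[Jacobi] macro 6: S0 reads c0=1 → after 1×micro: 1; S1 reads c0=1 → after 1×micro: -913/16 ⇒ (c0=1, c1=-913/16)
[Gauss-Seidel] macro 1: S0 reads c0=2 → after 1×micro: 4; S1 reads c0=4 → after 1×micro: -4 ⇒ (c0=4, c1=-4)
[Gauss-Seidel] macro 2: S0 reads c0=4 → after 1×micro: 5; S1 reads c0=5 → after 1×micro: -11 ⇒ (c0=5, c1=-11)
[Gauss-Seidel] macro 3: S0 reads c0=5 → after 1×micro: 1; S1 reads c0=1 → after 1×micro: -35/2 ⇒ (c0=1, c1=-35/2)
[Gauss-Seidel] macro 4: S0 reads c0=1 → after 1×micro: 1; S1 reads c0=1 → after 1×micro: -109/4 ⇒ (c0=1, c1=-109/4)
[Gauss-Seidel] macro 5: S0 reads c0=1 → after 1×micro: 1; S1 reads c0=1 → after 1×micro: -335/8 ⇒ (c0=1, c1=-335/8)
[Gauss-Seidel] macro 6: S0 reads c0=1 → after 1×micro: 1; S1 reads c0=1 → after 1×micro: -1021/16 ⇒ (c0=1, c1=-1021/16)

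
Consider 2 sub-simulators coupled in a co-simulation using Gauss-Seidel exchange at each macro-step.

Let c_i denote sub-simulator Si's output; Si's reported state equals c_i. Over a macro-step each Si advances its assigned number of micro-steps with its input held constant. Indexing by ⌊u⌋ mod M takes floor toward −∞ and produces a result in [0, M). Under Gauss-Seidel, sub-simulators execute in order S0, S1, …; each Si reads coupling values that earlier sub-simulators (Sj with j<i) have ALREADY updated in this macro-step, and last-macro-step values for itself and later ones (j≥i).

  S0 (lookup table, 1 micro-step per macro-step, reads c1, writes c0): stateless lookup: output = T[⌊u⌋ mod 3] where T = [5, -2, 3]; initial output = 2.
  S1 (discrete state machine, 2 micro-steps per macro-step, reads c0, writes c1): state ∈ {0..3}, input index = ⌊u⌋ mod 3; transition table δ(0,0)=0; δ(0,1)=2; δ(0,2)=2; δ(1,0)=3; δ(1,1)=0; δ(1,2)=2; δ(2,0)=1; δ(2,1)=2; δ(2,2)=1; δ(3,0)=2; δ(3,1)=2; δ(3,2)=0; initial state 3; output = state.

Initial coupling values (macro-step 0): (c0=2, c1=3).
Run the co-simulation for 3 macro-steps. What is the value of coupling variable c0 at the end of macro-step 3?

macro 1: S0 reads c1=3 → after 1×micro: 5; S1 reads c0=5 → after 2×micro: 2 ⇒ (c0=5, c1=2)
macro 2: S0 reads c1=2 → after 1×micro: 3; S1 reads c0=3 → after 2×micro: 3 ⇒ (c0=3, c1=3)
macro 3: S0 reads c1=3 → after 1×micro: 5; S1 reads c0=5 → after 2×micro: 2 ⇒ (c0=5, c1=2)

c0 at macro-step 3 = 5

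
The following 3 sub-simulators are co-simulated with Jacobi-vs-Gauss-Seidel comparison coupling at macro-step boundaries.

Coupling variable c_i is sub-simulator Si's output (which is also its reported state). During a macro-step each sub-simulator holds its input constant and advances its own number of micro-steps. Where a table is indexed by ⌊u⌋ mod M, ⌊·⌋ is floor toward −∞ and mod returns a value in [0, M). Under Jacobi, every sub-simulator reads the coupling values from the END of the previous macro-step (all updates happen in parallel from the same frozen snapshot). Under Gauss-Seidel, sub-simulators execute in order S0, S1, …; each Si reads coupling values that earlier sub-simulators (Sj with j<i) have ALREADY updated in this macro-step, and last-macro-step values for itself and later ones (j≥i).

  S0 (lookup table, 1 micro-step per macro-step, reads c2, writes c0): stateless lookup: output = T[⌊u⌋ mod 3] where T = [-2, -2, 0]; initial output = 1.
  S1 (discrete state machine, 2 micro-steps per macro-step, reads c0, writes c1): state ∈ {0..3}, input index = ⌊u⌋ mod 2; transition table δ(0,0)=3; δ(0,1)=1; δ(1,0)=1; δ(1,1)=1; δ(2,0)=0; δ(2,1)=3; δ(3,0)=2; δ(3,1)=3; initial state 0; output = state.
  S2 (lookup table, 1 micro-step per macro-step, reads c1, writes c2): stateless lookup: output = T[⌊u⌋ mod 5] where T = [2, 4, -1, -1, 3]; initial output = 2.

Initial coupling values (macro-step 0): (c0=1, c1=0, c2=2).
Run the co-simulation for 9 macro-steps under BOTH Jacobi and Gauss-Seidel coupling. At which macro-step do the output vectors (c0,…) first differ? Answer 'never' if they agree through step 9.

first divergence at macro-step: 1

[Jacobi] macro 1: S0 reads c2=2 → after 1×micro: 0; S1 reads c0=1 → after 2×micro: 1; S2 reads c1=0 → after 1×micro: 2 ⇒ (c0=0, c1=1, c2=2)
[Jacobi] macro 2: S0 reads c2=2 → after 1×micro: 0; S1 reads c0=0 → after 2×micro: 1; S2 reads c1=1 → after 1×micro: 4 ⇒ (c0=0, c1=1, c2=4)
[Jacobi] macro 3: S0 reads c2=4 → after 1×micro: -2; S1 reads c0=0 → after 2×micro: 1; S2 reads c1=1 → after 1×micro: 4 ⇒ (c0=-2, c1=1, c2=4)
[Jacobi] macro 4: S0 reads c2=4 → after 1×micro: -2; S1 reads c0=-2 → after 2×micro: 1; S2 reads c1=1 → after 1×micro: 4 ⇒ (c0=-2, c1=1, c2=4)
[Jacobi] macro 5: S0 reads c2=4 → after 1×micro: -2; S1 reads c0=-2 → after 2×micro: 1; S2 reads c1=1 → after 1×micro: 4 ⇒ (c0=-2, c1=1, c2=4)
[Jacobi] macro 6: S0 reads c2=4 → after 1×micro: -2; S1 reads c0=-2 → after 2×micro: 1; S2 reads c1=1 → after 1×micro: 4 ⇒ (c0=-2, c1=1, c2=4)
[Jacobi] macro 7: S0 reads c2=4 → after 1×micro: -2; S1 reads c0=-2 → after 2×micro: 1; S2 reads c1=1 → after 1×micro: 4 ⇒ (c0=-2, c1=1, c2=4)
[Jacobi] macro 8: S0 reads c2=4 → after 1×micro: -2; S1 reads c0=-2 → after 2×micro: 1; S2 reads c1=1 → after 1×micro: 4 ⇒ (c0=-2, c1=1, c2=4)
[Jacobi] macro 9: S0 reads c2=4 → after 1×micro: -2; S1 reads c0=-2 → after 2×micro: 1; S2 reads c1=1 → after 1×micro: 4 ⇒ (c0=-2, c1=1, c2=4)
[Gauss-Seidel] macro 1: S0 reads c2=2 → after 1×micro: 0; S1 reads c0=0 → after 2×micro: 2; S2 reads c1=2 → after 1×micro: -1 ⇒ (c0=0, c1=2, c2=-1)
[Gauss-Seidel] macro 2: S0 reads c2=-1 → after 1×micro: 0; S1 reads c0=0 → after 2×micro: 3; S2 reads c1=3 → after 1×micro: -1 ⇒ (c0=0, c1=3, c2=-1)
[Gauss-Seidel] macro 3: S0 reads c2=-1 → after 1×micro: 0; S1 reads c0=0 → after 2×micro: 0; S2 reads c1=0 → after 1×micro: 2 ⇒ (c0=0, c1=0, c2=2)
[Gauss-Seidel] macro 4: S0 reads c2=2 → after 1×micro: 0; S1 reads c0=0 → after 2×micro: 2; S2 reads c1=2 → after 1×micro: -1 ⇒ (c0=0, c1=2, c2=-1)
[Gauss-Seidel] macro 5: S0 reads c2=-1 → after 1×micro: 0; S1 reads c0=0 → after 2×micro: 3; S2 reads c1=3 → after 1×micro: -1 ⇒ (c0=0, c1=3, c2=-1)
[Gauss-Seidel] macro 6: S0 reads c2=-1 → after 1×micro: 0; S1 reads c0=0 → after 2×micro: 0; S2 reads c1=0 → after 1×micro: 2 ⇒ (c0=0, c1=0, c2=2)
[Gauss-Seidel] macro 7: S0 reads c2=2 → after 1×micro: 0; S1 reads c0=0 → after 2×micro: 2; S2 reads c1=2 → after 1×micro: -1 ⇒ (c0=0, c1=2, c2=-1)
[Gauss-Seidel] macro 8: S0 reads c2=-1 → after 1×micro: 0; S1 reads c0=0 → after 2×micro: 3; S2 reads c1=3 → after 1×micro: -1 ⇒ (c0=0, c1=3, c2=-1)
[Gauss-Seidel] macro 9: S0 reads c2=-1 → after 1×micro: 0; S1 reads c0=0 → after 2×micro: 0; S2 reads c1=0 → after 1×micro: 2 ⇒ (c0=0, c1=0, c2=2)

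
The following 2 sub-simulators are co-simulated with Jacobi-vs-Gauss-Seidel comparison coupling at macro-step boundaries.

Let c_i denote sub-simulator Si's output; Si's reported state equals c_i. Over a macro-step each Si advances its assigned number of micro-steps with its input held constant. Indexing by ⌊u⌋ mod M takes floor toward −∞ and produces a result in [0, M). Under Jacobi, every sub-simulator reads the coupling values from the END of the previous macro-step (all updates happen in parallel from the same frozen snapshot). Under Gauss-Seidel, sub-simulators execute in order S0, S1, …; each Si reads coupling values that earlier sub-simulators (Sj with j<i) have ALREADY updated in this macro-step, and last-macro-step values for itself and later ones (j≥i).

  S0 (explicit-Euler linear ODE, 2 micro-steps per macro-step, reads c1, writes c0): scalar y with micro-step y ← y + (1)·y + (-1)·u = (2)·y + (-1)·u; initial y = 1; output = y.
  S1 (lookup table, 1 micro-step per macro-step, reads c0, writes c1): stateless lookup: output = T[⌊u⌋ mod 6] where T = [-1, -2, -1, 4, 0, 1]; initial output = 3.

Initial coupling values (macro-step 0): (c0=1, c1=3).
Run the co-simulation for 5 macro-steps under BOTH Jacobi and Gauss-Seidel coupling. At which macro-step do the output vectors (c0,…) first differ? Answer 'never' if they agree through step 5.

[Jacobi] macro 1: S0 reads c1=3 → after 2×micro: -5; S1 reads c0=1 → after 1×micro: -2 ⇒ (c0=-5, c1=-2)
[Jacobi] macro 2: S0 reads c1=-2 → after 2×micro: -14; S1 reads c0=-5 → after 1×micro: -2 ⇒ (c0=-14, c1=-2)
[Jacobi] macro 3: S0 reads c1=-2 → after 2×micro: -50; S1 reads c0=-14 → after 1×micro: 0 ⇒ (c0=-50, c1=0)
[Jacobi] macro 4: S0 reads c1=0 → after 2×micro: -200; S1 reads c0=-50 → after 1×micro: 0 ⇒ (c0=-200, c1=0)
[Jacobi] macro 5: S0 reads c1=0 → after 2×micro: -800; S1 reads c0=-200 → after 1×micro: 0 ⇒ (c0=-800, c1=0)
[Gauss-Seidel] macro 1: S0 reads c1=3 → after 2×micro: -5; S1 reads c0=-5 → after 1×micro: -2 ⇒ (c0=-5, c1=-2)
[Gauss-Seidel] macro 2: S0 reads c1=-2 → after 2×micro: -14; S1 reads c0=-14 → after 1×micro: 0 ⇒ (c0=-14, c1=0)
[Gauss-Seidel] macro 3: S0 reads c1=0 → after 2×micro: -56; S1 reads c0=-56 → after 1×micro: 0 ⇒ (c0=-56, c1=0)
[Gauss-Seidel] macro 4: S0 reads c1=0 → after 2×micro: -224; S1 reads c0=-224 → after 1×micro: 0 ⇒ (c0=-224, c1=0)
[Gauss-Seidel] macro 5: S0 reads c1=0 → after 2×micro: -896; S1 reads c0=-896 → after 1×micro: 0 ⇒ (c0=-896, c1=0)

first divergence at macro-step: 2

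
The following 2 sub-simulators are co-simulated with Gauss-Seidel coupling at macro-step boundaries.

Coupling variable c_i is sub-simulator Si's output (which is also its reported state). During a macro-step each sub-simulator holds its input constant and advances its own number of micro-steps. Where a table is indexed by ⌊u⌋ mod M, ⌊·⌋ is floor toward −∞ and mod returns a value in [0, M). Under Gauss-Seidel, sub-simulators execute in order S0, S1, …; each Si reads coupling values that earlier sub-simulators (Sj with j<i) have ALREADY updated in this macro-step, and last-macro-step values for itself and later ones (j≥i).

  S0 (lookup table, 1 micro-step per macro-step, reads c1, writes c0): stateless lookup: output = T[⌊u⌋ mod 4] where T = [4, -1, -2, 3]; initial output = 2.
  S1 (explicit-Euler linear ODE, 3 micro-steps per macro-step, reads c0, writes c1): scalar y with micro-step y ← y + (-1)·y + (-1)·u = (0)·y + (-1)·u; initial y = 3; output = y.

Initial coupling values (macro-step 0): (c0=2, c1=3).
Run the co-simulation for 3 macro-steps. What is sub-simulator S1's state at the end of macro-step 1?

S1 state at macro-step 1 = -3

macro 1: S0 reads c1=3 → after 1×micro: 3; S1 reads c0=3 → after 3×micro: -3 ⇒ (c0=3, c1=-3)
macro 2: S0 reads c1=-3 → after 1×micro: -1; S1 reads c0=-1 → after 3×micro: 1 ⇒ (c0=-1, c1=1)
macro 3: S0 reads c1=1 → after 1×micro: -1; S1 reads c0=-1 → after 3×micro: 1 ⇒ (c0=-1, c1=1)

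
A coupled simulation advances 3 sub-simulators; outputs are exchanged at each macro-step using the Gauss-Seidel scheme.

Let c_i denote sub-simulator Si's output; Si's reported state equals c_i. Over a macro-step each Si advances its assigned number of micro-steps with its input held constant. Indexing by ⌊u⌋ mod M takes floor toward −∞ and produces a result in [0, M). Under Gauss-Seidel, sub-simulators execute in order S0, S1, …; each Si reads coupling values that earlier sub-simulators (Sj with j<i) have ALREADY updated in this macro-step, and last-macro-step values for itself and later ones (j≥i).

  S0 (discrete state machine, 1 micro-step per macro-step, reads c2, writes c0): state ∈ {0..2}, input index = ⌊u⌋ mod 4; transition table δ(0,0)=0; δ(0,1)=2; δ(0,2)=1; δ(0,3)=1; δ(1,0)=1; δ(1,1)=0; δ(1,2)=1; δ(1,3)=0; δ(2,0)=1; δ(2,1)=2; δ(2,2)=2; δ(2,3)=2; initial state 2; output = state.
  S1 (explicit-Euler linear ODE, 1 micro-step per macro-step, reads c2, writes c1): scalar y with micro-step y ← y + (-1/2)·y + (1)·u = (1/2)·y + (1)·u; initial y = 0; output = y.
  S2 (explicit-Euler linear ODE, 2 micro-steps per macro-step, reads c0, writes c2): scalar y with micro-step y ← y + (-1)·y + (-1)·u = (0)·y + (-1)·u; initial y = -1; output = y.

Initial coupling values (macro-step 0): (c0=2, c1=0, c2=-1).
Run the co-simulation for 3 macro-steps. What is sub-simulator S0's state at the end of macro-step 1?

macro 1: S0 reads c2=-1 → after 1×micro: 2; S1 reads c2=-1 → after 1×micro: -1; S2 reads c0=2 → after 2×micro: -2 ⇒ (c0=2, c1=-1, c2=-2)
macro 2: S0 reads c2=-2 → after 1×micro: 2; S1 reads c2=-2 → after 1×micro: -5/2; S2 reads c0=2 → after 2×micro: -2 ⇒ (c0=2, c1=-5/2, c2=-2)
macro 3: S0 reads c2=-2 → after 1×micro: 2; S1 reads c2=-2 → after 1×micro: -13/4; S2 reads c0=2 → after 2×micro: -2 ⇒ (c0=2, c1=-13/4, c2=-2)

S0 state at macro-step 1 = 2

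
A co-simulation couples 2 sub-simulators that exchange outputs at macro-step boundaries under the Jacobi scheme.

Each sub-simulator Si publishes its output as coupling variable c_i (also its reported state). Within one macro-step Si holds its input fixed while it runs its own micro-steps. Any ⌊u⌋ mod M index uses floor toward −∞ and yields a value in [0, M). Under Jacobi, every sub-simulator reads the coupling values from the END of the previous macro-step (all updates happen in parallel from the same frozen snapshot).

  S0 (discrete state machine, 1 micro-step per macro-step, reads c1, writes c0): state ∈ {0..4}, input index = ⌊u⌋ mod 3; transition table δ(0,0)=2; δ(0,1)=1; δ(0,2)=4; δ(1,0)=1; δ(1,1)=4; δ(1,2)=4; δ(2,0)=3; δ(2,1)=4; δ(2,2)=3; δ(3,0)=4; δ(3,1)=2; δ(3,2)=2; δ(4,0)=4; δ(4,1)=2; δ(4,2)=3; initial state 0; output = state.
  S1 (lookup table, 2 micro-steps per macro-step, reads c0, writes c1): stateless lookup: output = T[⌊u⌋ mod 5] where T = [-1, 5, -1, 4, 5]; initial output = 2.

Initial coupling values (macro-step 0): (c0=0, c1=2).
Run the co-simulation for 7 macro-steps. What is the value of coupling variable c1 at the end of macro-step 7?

c1 at macro-step 7 = -1

macro 1: S0 reads c1=2 → after 1×micro: 4; S1 reads c0=0 → after 2×micro: -1 ⇒ (c0=4, c1=-1)
macro 2: S0 reads c1=-1 → after 1×micro: 3; S1 reads c0=4 → after 2×micro: 5 ⇒ (c0=3, c1=5)
macro 3: S0 reads c1=5 → after 1×micro: 2; S1 reads c0=3 → after 2×micro: 4 ⇒ (c0=2, c1=4)
macro 4: S0 reads c1=4 → after 1×micro: 4; S1 reads c0=2 → after 2×micro: -1 ⇒ (c0=4, c1=-1)
macro 5: S0 reads c1=-1 → after 1×micro: 3; S1 reads c0=4 → after 2×micro: 5 ⇒ (c0=3, c1=5)
macro 6: S0 reads c1=5 → after 1×micro: 2; S1 reads c0=3 → after 2×micro: 4 ⇒ (c0=2, c1=4)
macro 7: S0 reads c1=4 → after 1×micro: 4; S1 reads c0=2 → after 2×micro: -1 ⇒ (c0=4, c1=-1)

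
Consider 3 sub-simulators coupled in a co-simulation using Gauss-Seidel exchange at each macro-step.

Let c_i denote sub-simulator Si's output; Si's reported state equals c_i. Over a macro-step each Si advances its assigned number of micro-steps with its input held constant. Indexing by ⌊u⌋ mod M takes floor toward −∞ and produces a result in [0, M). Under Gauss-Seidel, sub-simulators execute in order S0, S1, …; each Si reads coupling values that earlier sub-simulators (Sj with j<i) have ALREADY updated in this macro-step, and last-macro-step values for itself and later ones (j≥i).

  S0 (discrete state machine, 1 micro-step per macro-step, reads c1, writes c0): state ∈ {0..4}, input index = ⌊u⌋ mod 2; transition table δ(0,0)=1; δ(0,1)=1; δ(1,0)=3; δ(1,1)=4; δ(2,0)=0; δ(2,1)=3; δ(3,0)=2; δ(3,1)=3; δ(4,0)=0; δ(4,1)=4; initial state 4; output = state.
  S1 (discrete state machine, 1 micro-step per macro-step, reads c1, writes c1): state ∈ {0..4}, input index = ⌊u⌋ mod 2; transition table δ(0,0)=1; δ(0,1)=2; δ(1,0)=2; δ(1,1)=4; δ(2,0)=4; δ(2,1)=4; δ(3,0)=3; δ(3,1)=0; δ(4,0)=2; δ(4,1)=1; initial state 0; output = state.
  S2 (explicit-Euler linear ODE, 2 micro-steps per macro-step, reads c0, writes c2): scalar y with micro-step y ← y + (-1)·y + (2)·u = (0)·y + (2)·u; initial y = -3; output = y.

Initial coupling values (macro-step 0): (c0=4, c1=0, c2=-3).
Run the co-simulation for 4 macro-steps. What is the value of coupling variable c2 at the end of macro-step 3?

c2 at macro-step 3 = 6

macro 1: S0 reads c1=0 → after 1×micro: 0; S1 reads c1=0 → after 1×micro: 1; S2 reads c0=0 → after 2×micro: 0 ⇒ (c0=0, c1=1, c2=0)
macro 2: S0 reads c1=1 → after 1×micro: 1; S1 reads c1=1 → after 1×micro: 4; S2 reads c0=1 → after 2×micro: 2 ⇒ (c0=1, c1=4, c2=2)
macro 3: S0 reads c1=4 → after 1×micro: 3; S1 reads c1=4 → after 1×micro: 2; S2 reads c0=3 → after 2×micro: 6 ⇒ (c0=3, c1=2, c2=6)
macro 4: S0 reads c1=2 → after 1×micro: 2; S1 reads c1=2 → after 1×micro: 4; S2 reads c0=2 → after 2×micro: 4 ⇒ (c0=2, c1=4, c2=4)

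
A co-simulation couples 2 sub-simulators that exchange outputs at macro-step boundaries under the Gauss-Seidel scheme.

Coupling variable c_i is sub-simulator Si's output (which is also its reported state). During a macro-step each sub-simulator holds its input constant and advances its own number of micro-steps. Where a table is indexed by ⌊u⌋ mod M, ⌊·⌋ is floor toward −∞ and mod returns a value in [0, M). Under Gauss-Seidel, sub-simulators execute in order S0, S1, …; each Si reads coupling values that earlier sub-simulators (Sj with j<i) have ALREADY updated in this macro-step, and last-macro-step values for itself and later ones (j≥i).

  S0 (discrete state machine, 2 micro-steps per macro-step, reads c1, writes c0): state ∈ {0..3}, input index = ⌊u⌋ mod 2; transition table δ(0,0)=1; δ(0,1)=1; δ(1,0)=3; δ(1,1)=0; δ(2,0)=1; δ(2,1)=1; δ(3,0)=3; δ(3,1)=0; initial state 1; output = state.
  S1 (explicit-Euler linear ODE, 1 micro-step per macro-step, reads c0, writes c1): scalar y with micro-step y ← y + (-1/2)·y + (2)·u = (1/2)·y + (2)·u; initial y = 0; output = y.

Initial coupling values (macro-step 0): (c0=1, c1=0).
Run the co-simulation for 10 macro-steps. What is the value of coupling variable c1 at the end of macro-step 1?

c1 at macro-step 1 = 6

macro 1: S0 reads c1=0 → after 2×micro: 3; S1 reads c0=3 → after 1×micro: 6 ⇒ (c0=3, c1=6)
macro 2: S0 reads c1=6 → after 2×micro: 3; S1 reads c0=3 → after 1×micro: 9 ⇒ (c0=3, c1=9)
macro 3: S0 reads c1=9 → after 2×micro: 1; S1 reads c0=1 → after 1×micro: 13/2 ⇒ (c0=1, c1=13/2)
macro 4: S0 reads c1=13/2 → after 2×micro: 3; S1 reads c0=3 → after 1×micro: 37/4 ⇒ (c0=3, c1=37/4)
macro 5: S0 reads c1=37/4 → after 2×micro: 1; S1 reads c0=1 → after 1×micro: 53/8 ⇒ (c0=1, c1=53/8)
macro 6: S0 reads c1=53/8 → after 2×micro: 3; S1 reads c0=3 → after 1×micro: 149/16 ⇒ (c0=3, c1=149/16)
macro 7: S0 reads c1=149/16 → after 2×micro: 1; S1 reads c0=1 → after 1×micro: 213/32 ⇒ (c0=1, c1=213/32)
macro 8: S0 reads c1=213/32 → after 2×micro: 3; S1 reads c0=3 → after 1×micro: 597/64 ⇒ (c0=3, c1=597/64)
macro 9: S0 reads c1=597/64 → after 2×micro: 1; S1 reads c0=1 → after 1×micro: 853/128 ⇒ (c0=1, c1=853/128)
macro 10: S0 reads c1=853/128 → after 2×micro: 3; S1 reads c0=3 → after 1×micro: 2389/256 ⇒ (c0=3, c1=2389/256)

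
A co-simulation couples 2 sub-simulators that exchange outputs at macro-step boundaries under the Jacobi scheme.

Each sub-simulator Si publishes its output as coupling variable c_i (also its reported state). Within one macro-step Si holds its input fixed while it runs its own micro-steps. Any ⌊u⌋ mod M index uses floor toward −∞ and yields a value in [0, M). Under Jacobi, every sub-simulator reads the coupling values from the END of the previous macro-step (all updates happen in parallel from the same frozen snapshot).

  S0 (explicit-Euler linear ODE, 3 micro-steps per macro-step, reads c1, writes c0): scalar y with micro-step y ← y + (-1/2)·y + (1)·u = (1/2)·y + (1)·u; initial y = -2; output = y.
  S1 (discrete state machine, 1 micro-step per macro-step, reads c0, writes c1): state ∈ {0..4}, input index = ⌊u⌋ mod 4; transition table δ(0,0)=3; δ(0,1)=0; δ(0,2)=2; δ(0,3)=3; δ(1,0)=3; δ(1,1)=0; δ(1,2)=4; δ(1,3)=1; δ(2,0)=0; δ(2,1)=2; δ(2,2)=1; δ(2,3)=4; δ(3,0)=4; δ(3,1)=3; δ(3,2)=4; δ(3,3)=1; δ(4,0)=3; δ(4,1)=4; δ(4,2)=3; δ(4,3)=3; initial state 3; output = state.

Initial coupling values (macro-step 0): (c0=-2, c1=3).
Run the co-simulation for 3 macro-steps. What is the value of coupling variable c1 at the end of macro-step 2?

c1 at macro-step 2 = 4

macro 1: S0 reads c1=3 → after 3×micro: 5; S1 reads c0=-2 → after 1×micro: 4 ⇒ (c0=5, c1=4)
macro 2: S0 reads c1=4 → after 3×micro: 61/8; S1 reads c0=5 → after 1×micro: 4 ⇒ (c0=61/8, c1=4)
macro 3: S0 reads c1=4 → after 3×micro: 509/64; S1 reads c0=61/8 → after 1×micro: 3 ⇒ (c0=509/64, c1=3)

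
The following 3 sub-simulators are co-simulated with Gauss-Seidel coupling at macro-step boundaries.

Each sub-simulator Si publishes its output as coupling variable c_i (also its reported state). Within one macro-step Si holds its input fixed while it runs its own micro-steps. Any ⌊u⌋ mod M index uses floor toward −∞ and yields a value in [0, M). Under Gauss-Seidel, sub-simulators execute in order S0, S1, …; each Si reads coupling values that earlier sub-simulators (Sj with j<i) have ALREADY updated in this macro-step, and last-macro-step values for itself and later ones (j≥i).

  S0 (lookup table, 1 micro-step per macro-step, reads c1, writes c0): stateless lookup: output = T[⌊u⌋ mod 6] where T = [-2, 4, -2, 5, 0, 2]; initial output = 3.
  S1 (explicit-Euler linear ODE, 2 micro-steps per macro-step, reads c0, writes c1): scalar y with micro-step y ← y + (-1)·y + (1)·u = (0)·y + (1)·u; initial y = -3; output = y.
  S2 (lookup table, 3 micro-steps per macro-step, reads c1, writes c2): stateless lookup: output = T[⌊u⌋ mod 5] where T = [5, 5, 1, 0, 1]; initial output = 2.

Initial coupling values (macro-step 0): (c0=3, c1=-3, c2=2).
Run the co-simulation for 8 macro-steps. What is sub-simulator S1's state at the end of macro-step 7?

S1 state at macro-step 7 = -2

macro 1: S0 reads c1=-3 → after 1×micro: 5; S1 reads c0=5 → after 2×micro: 5; S2 reads c1=5 → after 3×micro: 5 ⇒ (c0=5, c1=5, c2=5)
macro 2: S0 reads c1=5 → after 1×micro: 2; S1 reads c0=2 → after 2×micro: 2; S2 reads c1=2 → after 3×micro: 1 ⇒ (c0=2, c1=2, c2=1)
macro 3: S0 reads c1=2 → after 1×micro: -2; S1 reads c0=-2 → after 2×micro: -2; S2 reads c1=-2 → after 3×micro: 0 ⇒ (c0=-2, c1=-2, c2=0)
macro 4: S0 reads c1=-2 → after 1×micro: 0; S1 reads c0=0 → after 2×micro: 0; S2 reads c1=0 → after 3×micro: 5 ⇒ (c0=0, c1=0, c2=5)
macro 5: S0 reads c1=0 → after 1×micro: -2; S1 reads c0=-2 → after 2×micro: -2; S2 reads c1=-2 → after 3×micro: 0 ⇒ (c0=-2, c1=-2, c2=0)
macro 6: S0 reads c1=-2 → after 1×micro: 0; S1 reads c0=0 → after 2×micro: 0; S2 reads c1=0 → after 3×micro: 5 ⇒ (c0=0, c1=0, c2=5)
macro 7: S0 reads c1=0 → after 1×micro: -2; S1 reads c0=-2 → after 2×micro: -2; S2 reads c1=-2 → after 3×micro: 0 ⇒ (c0=-2, c1=-2, c2=0)
macro 8: S0 reads c1=-2 → after 1×micro: 0; S1 reads c0=0 → after 2×micro: 0; S2 reads c1=0 → after 3×micro: 5 ⇒ (c0=0, c1=0, c2=5)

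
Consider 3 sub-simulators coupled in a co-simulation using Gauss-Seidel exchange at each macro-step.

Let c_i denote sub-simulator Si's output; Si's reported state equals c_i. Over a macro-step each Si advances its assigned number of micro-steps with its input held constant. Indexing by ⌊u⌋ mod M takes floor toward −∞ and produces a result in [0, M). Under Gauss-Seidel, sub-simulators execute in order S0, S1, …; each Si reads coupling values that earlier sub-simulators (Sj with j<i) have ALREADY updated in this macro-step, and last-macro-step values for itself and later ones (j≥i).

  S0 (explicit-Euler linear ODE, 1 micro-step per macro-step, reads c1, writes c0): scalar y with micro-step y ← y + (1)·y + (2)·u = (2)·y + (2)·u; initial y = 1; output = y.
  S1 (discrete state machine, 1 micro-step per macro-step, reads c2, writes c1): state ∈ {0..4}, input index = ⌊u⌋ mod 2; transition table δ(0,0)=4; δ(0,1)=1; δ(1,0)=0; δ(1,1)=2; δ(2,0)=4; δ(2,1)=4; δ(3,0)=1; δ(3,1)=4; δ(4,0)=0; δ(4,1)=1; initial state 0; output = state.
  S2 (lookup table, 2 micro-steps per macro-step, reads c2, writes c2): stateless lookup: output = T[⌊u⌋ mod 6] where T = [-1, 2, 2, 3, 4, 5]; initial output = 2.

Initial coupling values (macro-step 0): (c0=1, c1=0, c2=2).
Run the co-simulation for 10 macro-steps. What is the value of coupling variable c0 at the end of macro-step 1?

c0 at macro-step 1 = 2

macro 1: S0 reads c1=0 → after 1×micro: 2; S1 reads c2=2 → after 1×micro: 4; S2 reads c2=2 → after 2×micro: 2 ⇒ (c0=2, c1=4, c2=2)
macro 2: S0 reads c1=4 → after 1×micro: 12; S1 reads c2=2 → after 1×micro: 0; S2 reads c2=2 → after 2×micro: 2 ⇒ (c0=12, c1=0, c2=2)
macro 3: S0 reads c1=0 → after 1×micro: 24; S1 reads c2=2 → after 1×micro: 4; S2 reads c2=2 → after 2×micro: 2 ⇒ (c0=24, c1=4, c2=2)
macro 4: S0 reads c1=4 → after 1×micro: 56; S1 reads c2=2 → after 1×micro: 0; S2 reads c2=2 → after 2×micro: 2 ⇒ (c0=56, c1=0, c2=2)
macro 5: S0 reads c1=0 → after 1×micro: 112; S1 reads c2=2 → after 1×micro: 4; S2 reads c2=2 → after 2×micro: 2 ⇒ (c0=112, c1=4, c2=2)
macro 6: S0 reads c1=4 → after 1×micro: 232; S1 reads c2=2 → after 1×micro: 0; S2 reads c2=2 → after 2×micro: 2 ⇒ (c0=232, c1=0, c2=2)
macro 7: S0 reads c1=0 → after 1×micro: 464; S1 reads c2=2 → after 1×micro: 4; S2 reads c2=2 → after 2×micro: 2 ⇒ (c0=464, c1=4, c2=2)
macro 8: S0 reads c1=4 → after 1×micro: 936; S1 reads c2=2 → after 1×micro: 0; S2 reads c2=2 → after 2×micro: 2 ⇒ (c0=936, c1=0, c2=2)
macro 9: S0 reads c1=0 → after 1×micro: 1872; S1 reads c2=2 → after 1×micro: 4; S2 reads c2=2 → after 2×micro: 2 ⇒ (c0=1872, c1=4, c2=2)
macro 10: S0 reads c1=4 → after 1×micro: 3752; S1 reads c2=2 → after 1×micro: 0; S2 reads c2=2 → after 2×micro: 2 ⇒ (c0=3752, c1=0, c2=2)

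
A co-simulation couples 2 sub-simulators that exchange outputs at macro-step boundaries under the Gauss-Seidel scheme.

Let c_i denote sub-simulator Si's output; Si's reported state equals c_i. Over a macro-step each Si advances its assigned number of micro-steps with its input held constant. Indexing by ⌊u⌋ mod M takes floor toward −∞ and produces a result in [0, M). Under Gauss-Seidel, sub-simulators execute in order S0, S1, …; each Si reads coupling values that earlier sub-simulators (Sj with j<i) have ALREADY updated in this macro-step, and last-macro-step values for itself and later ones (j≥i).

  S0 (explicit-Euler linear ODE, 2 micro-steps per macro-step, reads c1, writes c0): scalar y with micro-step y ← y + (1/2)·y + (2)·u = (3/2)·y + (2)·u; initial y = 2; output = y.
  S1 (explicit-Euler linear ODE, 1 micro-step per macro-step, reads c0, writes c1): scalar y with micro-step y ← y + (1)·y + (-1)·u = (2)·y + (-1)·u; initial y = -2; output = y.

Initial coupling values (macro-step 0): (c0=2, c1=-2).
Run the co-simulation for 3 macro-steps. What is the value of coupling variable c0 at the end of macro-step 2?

macro 1: S0 reads c1=-2 → after 2×micro: -11/2; S1 reads c0=-11/2 → after 1×micro: 3/2 ⇒ (c0=-11/2, c1=3/2)
macro 2: S0 reads c1=3/2 → after 2×micro: -39/8; S1 reads c0=-39/8 → after 1×micro: 63/8 ⇒ (c0=-39/8, c1=63/8)
macro 3: S0 reads c1=63/8 → after 2×micro: 909/32; S1 reads c0=909/32 → after 1×micro: -405/32 ⇒ (c0=909/32, c1=-405/32)

c0 at macro-step 2 = -39/8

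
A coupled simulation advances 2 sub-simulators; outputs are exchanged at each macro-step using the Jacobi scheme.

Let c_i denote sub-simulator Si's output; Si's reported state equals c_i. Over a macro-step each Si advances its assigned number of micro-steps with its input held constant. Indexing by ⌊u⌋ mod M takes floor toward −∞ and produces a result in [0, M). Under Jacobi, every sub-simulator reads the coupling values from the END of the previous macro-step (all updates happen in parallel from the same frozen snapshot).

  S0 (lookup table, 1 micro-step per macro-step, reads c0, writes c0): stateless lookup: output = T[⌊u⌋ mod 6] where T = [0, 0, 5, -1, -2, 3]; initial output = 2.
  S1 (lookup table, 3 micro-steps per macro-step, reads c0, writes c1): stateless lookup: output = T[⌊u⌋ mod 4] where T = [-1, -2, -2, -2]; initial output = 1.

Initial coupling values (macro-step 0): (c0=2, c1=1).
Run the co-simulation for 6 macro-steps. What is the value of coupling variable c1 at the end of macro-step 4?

c1 at macro-step 4 = -2

macro 1: S0 reads c0=2 → after 1×micro: 5; S1 reads c0=2 → after 3×micro: -2 ⇒ (c0=5, c1=-2)
macro 2: S0 reads c0=5 → after 1×micro: 3; S1 reads c0=5 → after 3×micro: -2 ⇒ (c0=3, c1=-2)
macro 3: S0 reads c0=3 → after 1×micro: -1; S1 reads c0=3 → after 3×micro: -2 ⇒ (c0=-1, c1=-2)
macro 4: S0 reads c0=-1 → after 1×micro: 3; S1 reads c0=-1 → after 3×micro: -2 ⇒ (c0=3, c1=-2)
macro 5: S0 reads c0=3 → after 1×micro: -1; S1 reads c0=3 → after 3×micro: -2 ⇒ (c0=-1, c1=-2)
macro 6: S0 reads c0=-1 → after 1×micro: 3; S1 reads c0=-1 → after 3×micro: -2 ⇒ (c0=3, c1=-2)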